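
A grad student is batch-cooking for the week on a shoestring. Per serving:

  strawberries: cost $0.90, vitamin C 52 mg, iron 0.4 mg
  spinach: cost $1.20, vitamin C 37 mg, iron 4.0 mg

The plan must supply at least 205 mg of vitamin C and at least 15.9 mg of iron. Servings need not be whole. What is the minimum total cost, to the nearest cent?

$5.71

strawberries only: max(205/52, 15.9/0.4) = 39.75 servings → $35.77.
spinach only: max(205/37, 15.9/4.0) = 5.541 servings → $6.65.
strawberries + spinach with both tight: 1.199 servings and 3.855 servings → $5.71.
The minimum over all feasible corners is $5.71.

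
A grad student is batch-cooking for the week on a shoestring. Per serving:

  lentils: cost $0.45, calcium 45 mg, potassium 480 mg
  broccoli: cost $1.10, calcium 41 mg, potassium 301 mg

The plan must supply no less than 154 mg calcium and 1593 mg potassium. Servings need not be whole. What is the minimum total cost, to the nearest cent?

$1.54

Compare the cost at each extreme point of the feasible region.
lentils only: max(154/45, 1593/480) = 3.422 servings → $1.54.
broccoli only: max(154/41, 1593/301) = 5.292 servings → $5.82.
lentils + broccoli with both tight: 3.09 servings and 0.3643 servings → $1.79.
The minimum over all feasible corners is $1.54.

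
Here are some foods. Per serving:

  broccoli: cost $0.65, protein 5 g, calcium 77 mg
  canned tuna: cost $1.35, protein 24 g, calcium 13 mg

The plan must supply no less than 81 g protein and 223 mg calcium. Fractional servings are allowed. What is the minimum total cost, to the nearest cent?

$5.45

At the optimum either one food covers both requirements or two foods hit both targets exactly; no other combination can be cheaper.
broccoli only: max(81/5, 223/77) = 16.2 servings → $10.53.
canned tuna only: max(81/24, 223/13) = 17.15 servings → $23.16.
broccoli + canned tuna with both tight: 2.411 servings and 2.873 servings → $5.45.
The minimum over all feasible corners is $5.45.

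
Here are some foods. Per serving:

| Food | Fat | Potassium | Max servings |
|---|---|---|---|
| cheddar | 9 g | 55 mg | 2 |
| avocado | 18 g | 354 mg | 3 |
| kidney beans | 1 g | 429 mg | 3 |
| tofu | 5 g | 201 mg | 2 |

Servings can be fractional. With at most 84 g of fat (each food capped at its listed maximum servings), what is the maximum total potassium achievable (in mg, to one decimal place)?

Potassium per g fat: kidney beans 429, tofu 40.2, avocado 19.67, cheddar 6.111.
Take 3 servings of kidney beans: uses 3 g fat, +1287.0 mg potassium (running total 1287.0 mg).
Take 2 servings of tofu: uses 10 g fat, +402.0 mg potassium (running total 1689.0 mg).
Take 3 servings of avocado: uses 54 g fat, +1062.0 mg potassium (running total 2751.0 mg).
Take 1.889 servings of cheddar: uses 17 g fat, +103.9 mg potassium (running total 2854.9 mg).
Greedy by best ratio exhausts the fat allowance optimally: 2854.9 mg.

2854.9 mg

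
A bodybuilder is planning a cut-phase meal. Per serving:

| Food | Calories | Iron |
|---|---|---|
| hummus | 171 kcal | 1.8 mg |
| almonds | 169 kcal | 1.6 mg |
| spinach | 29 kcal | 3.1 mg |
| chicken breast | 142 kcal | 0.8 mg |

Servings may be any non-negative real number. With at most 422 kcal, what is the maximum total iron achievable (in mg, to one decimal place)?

Iron per kcal: spinach 0.1069, hummus 0.01053, almonds 0.009467, chicken breast 0.005634.
With no serving limits, spend the whole calories allowance on spinach: 422 kcal / 29 kcal × 3.1 mg = 45.1 mg.

45.1 mg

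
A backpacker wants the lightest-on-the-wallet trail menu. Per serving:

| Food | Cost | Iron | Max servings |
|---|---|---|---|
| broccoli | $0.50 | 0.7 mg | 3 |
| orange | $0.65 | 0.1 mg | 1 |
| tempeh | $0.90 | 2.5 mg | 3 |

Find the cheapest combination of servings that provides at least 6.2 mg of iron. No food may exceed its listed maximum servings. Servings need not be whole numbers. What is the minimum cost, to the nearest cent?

$2.23

Cost per mg of iron: tempeh $0.3600, broccoli $0.7143, orange $6.5000.
Take 2.48 servings of tempeh: +6.2 mg iron for $2.23 (total $2.23, still need 0.0 mg).
Filling from the cheapest source first is optimal under one linear minimum: $2.23.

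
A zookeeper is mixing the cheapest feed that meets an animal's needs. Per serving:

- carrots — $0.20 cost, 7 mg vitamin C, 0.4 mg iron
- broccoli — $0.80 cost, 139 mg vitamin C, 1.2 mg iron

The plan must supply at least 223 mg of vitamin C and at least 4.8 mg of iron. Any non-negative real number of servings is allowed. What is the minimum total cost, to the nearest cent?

$2.64

Two binding constraints pin down two serving amounts, so the optimal mix uses at most two foods. The candidates are each food alone (scaled to the tighter of vitamin C/iron) and each pair with both constraints tight.
carrots only: max(223/7, 4.8/0.4) = 31.86 servings → $6.37.
broccoli only: max(223/139, 4.8/1.2) = 4 servings → $3.20.
carrots + broccoli with both tight: 8.466 servings and 1.178 servings → $2.64.
Cheapest feasible corner: $2.64.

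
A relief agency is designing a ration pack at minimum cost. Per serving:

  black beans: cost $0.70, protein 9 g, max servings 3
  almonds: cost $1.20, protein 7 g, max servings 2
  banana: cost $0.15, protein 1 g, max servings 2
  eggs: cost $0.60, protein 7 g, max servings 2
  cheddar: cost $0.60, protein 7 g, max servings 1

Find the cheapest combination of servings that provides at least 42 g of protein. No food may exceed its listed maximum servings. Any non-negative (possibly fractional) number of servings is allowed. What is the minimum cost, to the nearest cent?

Cost per g of protein: black beans $0.0778, eggs $0.0857, cheddar $0.0857, banana $0.1500, almonds $0.1714.
Take 3 servings of black beans: +27.0 g protein for $2.10 (total $2.10, still need 15.0 g).
Take 2 servings of eggs: +14.0 g protein for $1.20 (total $3.30, still need 1.0 g).
Take 0.1429 servings of cheddar: +1.0 g protein for $0.09 (total $3.39, still need 0.0 g).
Filling from the cheapest source first is optimal under one linear minimum: $3.39.

$3.39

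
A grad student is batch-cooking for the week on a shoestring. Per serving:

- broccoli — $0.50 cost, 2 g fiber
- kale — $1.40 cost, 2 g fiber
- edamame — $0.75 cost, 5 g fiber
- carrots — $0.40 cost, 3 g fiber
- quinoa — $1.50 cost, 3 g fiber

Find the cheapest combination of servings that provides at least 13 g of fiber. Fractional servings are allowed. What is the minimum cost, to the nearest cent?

$1.73

Cost per g of fiber: carrots $0.1333, edamame $0.1500, broccoli $0.2500, quinoa $0.5000, kale $0.7000.
With no serving limits, use only carrots: 13 g / 3 g = 4.333 servings × $0.40 = $1.73.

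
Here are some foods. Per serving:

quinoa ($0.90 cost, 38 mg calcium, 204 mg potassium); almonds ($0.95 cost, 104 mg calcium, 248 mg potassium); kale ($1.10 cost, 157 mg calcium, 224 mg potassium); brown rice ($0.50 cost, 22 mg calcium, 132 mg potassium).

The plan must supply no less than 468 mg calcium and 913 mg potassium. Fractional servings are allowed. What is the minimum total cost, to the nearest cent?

$3.82

Compare the cost at each extreme point of the feasible region.
quinoa only: max(468/38, 913/204) = 12.32 servings → $11.08.
almonds only: max(468/104, 913/248) = 4.5 servings → $4.28.
kale only: max(468/157, 913/224) = 4.076 servings → $4.48.
brown rice only: max(468/22, 913/132) = 21.27 servings → $10.64.
quinoa + almonds: the both-tight solution has a negative serving — not a feasible corner.
quinoa + kale with both tight: 1.638 servings and 2.585 servings → $4.32.
quinoa + brown rice with both targets exact would need a negative amount; discard.
almonds + kale with both tight: 2.462 servings and 1.35 servings → $3.82.
almonds + brown rice: intersection lies outside the first quadrant.
kale + brown rice with both tight: 2.639 servings and 2.438 servings → $4.12.
The minimum over all feasible corners is $3.82.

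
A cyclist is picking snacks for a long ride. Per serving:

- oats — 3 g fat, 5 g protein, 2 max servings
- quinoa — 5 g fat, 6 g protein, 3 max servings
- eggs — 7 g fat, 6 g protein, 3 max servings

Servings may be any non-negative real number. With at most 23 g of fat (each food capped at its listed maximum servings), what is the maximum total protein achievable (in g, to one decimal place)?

29.7 g

Protein per g fat: oats 1.667, quinoa 1.2, eggs 0.8571.
Take 2 servings of oats: uses 6 g fat, +10.0 g protein (running total 10.0 g).
Take 3 servings of quinoa: uses 15 g fat, +18.0 g protein (running total 28.0 g).
Take 0.2857 servings of eggs: uses 2 g fat, +1.7 g protein (running total 29.7 g).
Greedy by best ratio exhausts the fat allowance optimally: 29.7 g.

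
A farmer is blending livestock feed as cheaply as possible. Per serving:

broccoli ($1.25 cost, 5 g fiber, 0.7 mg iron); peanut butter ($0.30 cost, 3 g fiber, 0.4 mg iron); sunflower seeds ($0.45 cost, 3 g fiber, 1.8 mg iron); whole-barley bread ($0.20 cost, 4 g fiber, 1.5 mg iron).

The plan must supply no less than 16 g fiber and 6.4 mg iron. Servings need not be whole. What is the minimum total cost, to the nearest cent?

$0.85

The cheapest plan sits at a corner of the feasible region — with two constraints it uses at most two foods.
broccoli only: max(16/5, 6.4/0.7) = 9.143 servings → $11.43.
peanut butter only: max(16/3, 6.4/0.4) = 16 servings → $4.80.
sunflower seeds only: max(16/3, 6.4/1.8) = 5.333 servings → $2.40.
whole-barley bread only: max(16/4, 6.4/1.5) = 4.267 servings → $0.85.
broccoli + peanut butter: the both-tight solution has a negative serving — not a feasible corner.
broccoli + sunflower seeds with both tight: 1.391 servings and 3.014 servings → $3.10.
broccoli + whole-barley bread: intersection lies outside the first quadrant.
peanut butter + sunflower seeds with both tight: 2.286 servings and 3.048 servings → $2.06.
peanut butter + whole-barley bread with both targets exact would need a negative amount; discard.
sunflower seeds + whole-barley bread with both tight: 0.5926 servings and 3.556 servings → $0.98.
Cheapest feasible corner: $0.85.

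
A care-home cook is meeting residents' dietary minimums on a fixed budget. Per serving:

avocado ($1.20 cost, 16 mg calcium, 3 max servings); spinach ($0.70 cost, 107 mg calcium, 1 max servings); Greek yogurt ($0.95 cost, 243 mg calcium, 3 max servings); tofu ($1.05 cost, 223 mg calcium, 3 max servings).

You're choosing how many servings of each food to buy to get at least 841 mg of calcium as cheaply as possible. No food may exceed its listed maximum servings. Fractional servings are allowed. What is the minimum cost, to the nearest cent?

$3.38

Cost per mg of calcium: Greek yogurt $0.0039, tofu $0.0047, spinach $0.0065, avocado $0.0750.
Take 3 servings of Greek yogurt: +729.0 mg calcium for $2.85 (total $2.85, still need 112.0 mg).
Take 0.5022 servings of tofu: +112.0 mg calcium for $0.53 (total $3.38, still need 0.0 mg).
Filling from the cheapest source first is optimal under one linear minimum: $3.38.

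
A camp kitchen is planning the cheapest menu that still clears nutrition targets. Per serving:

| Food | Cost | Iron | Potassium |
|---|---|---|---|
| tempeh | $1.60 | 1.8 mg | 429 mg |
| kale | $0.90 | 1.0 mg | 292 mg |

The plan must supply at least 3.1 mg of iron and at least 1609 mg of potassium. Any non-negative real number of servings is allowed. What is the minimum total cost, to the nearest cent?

tempeh only: max(3.1/1.8, 1609/429) = 3.751 servings → $6.00.
kale only: max(3.1/1.0, 1609/292) = 5.51 servings → $4.96.
tempeh + kale with both targets exact would need a negative amount; discard.
Cheapest feasible corner: $4.96.

$4.96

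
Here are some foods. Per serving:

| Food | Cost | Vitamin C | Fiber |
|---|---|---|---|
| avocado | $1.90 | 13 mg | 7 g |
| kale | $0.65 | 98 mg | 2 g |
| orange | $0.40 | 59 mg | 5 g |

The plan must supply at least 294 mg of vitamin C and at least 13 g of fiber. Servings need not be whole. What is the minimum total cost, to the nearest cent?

avocado only: max(294/13, 13/7) = 22.62 servings → $42.97.
kale only: max(294/98, 13/2) = 6.5 servings → $4.22.
orange only: max(294/59, 13/5) = 4.983 servings → $1.99.
avocado + kale with both tight: 1.039 servings and 2.862 servings → $3.84.
avocado + orange: intersection lies outside the first quadrant.
kale + orange with both tight: 1.89 servings and 1.844 servings → $1.97.
So the least-cost plan costs $1.97.

$1.97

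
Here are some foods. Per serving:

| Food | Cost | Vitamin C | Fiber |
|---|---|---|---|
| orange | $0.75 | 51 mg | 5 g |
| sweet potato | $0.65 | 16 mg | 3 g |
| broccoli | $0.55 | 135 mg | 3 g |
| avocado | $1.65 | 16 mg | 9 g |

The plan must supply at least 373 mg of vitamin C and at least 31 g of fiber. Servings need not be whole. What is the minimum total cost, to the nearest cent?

$4.70

An LP optimum is at a vertex; with two nutrient constraints at most two foods are used. Check each candidate.
orange only: max(373/51, 31/5) = 7.314 servings → $5.49.
sweet potato only: max(373/16, 31/3) = 23.31 servings → $15.15.
broccoli only: max(373/135, 31/3) = 10.33 servings → $5.68.
avocado only: max(373/16, 31/9) = 23.31 servings → $38.47.
orange + sweet potato: intersection lies outside the first quadrant.
orange + broccoli with both tight: 5.874 servings and 0.5441 servings → $4.70.
orange + avocado with both targets exact would need a negative amount; discard.
sweet potato + broccoli with both tight: 8.588 servings and 1.745 servings → $6.54.
sweet potato + avocado: the both-tight solution has a negative serving — not a feasible corner.
broccoli + avocado with both tight: 2.452 servings and 2.627 servings → $5.68.
Cheapest feasible corner: $4.70.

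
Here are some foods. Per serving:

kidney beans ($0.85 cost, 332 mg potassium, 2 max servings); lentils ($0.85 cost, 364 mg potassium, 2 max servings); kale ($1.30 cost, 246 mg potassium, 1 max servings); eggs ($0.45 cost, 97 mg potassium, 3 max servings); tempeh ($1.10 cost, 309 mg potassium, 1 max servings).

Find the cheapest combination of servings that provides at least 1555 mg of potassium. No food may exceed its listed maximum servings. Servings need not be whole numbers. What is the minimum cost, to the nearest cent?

$3.98

Cost per mg of potassium: lentils $0.0023, kidney beans $0.0026, tempeh $0.0036, eggs $0.0046, kale $0.0053.
Take 2 servings of lentils: +728.0 mg potassium for $1.70 (total $1.70, still need 827.0 mg).
Take 2 servings of kidney beans: +664.0 mg potassium for $1.70 (total $3.40, still need 163.0 mg).
Take 0.5275 servings of tempeh: +163.0 mg potassium for $0.58 (total $3.98, still need 0.0 mg).
Greedy by cheapest-per-mg is optimal for a single linear constraint, so the minimum cost is $3.98.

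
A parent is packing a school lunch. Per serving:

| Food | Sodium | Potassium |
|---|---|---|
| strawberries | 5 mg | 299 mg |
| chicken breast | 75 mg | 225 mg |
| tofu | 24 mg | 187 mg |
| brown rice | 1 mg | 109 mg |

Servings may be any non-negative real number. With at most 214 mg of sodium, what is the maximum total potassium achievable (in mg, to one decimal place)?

Potassium per mg sodium: brown rice 109, strawberries 59.8, tofu 7.792, chicken breast 3.
With no serving limits, spend the whole sodium allowance on brown rice: 214 mg / 1 mg × 109 mg = 23326.0 mg.

23326.0 mg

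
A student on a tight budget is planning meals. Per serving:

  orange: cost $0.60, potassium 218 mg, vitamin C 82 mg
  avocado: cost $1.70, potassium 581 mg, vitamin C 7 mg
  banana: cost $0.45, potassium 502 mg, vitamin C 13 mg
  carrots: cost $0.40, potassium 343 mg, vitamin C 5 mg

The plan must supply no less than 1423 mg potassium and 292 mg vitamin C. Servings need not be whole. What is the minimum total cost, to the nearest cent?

orange only: max(1423/218, 292/82) = 6.528 servings → $3.92.
avocado only: max(1423/581, 292/7) = 41.71 servings → $70.91.
banana only: max(1423/502, 292/13) = 22.46 servings → $10.11.
carrots only: max(1423/343, 292/5) = 58.4 servings → $23.36.
orange + avocado with both tight: 3.463 servings and 1.15 servings → $4.03.
orange + banana with both tight: 3.342 servings and 1.384 servings → $2.63.
orange + carrots with both tight: 3.441 servings and 1.961 servings → $2.85.
avocado + banana: intersection lies outside the first quadrant.
avocado + carrots: the both-tight solution has a negative serving — not a feasible corner.
banana + carrots: the both-tight solution has a negative serving — not a feasible corner.
Cheapest feasible corner: $2.63.

$2.63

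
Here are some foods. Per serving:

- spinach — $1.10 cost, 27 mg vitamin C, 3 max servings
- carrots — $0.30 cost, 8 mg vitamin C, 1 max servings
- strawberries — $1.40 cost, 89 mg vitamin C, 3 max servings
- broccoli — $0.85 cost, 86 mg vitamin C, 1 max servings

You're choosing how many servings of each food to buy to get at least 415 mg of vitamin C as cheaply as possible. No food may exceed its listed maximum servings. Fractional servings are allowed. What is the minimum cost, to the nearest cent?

$7.55

Cost per mg of vitamin C: broccoli $0.0099, strawberries $0.0157, carrots $0.0375, spinach $0.0407.
Take 1 serving of broccoli: +86.0 mg vitamin C for $0.85 (total $0.85, still need 329.0 mg).
Take 3 servings of strawberries: +267.0 mg vitamin C for $4.20 (total $5.05, still need 62.0 mg).
Take 1 serving of carrots: +8.0 mg vitamin C for $0.30 (total $5.35, still need 54.0 mg).
Take 2 servings of spinach: +54.0 mg vitamin C for $2.20 (total $7.55, still need 0.0 mg).
Filling from the cheapest source first is optimal under one linear minimum: $7.55.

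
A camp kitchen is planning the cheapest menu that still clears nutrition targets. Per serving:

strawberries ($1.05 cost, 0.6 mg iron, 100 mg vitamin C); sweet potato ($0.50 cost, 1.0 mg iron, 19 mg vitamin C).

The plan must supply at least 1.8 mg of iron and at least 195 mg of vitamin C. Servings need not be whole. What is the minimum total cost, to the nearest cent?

Two binding constraints pin down two serving amounts, so the optimal mix uses at most two foods. The candidates are each food alone (scaled to the tighter of iron/vitamin C) and each pair with both constraints tight.
strawberries only: max(1.8/0.6, 195/100) = 3 servings → $3.15.
sweet potato only: max(1.8/1.0, 195/19) = 10.26 servings → $5.13.
strawberries + sweet potato with both tight: 1.815 servings and 0.7111 servings → $2.26.
Cheapest feasible corner: $2.26.

$2.26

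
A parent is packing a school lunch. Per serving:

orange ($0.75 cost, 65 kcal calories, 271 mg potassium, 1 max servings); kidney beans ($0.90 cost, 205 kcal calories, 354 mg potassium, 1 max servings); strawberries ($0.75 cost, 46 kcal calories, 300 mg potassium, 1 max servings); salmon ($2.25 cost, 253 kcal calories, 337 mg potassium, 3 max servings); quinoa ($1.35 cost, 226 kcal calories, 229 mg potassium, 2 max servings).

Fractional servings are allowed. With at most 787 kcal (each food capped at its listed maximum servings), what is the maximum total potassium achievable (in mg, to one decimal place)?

Potassium per kcal: strawberries 6.522, orange 4.169, kidney beans 1.727, salmon 1.332, quinoa 1.013.
Take 1 serving of strawberries: uses 46 kcal, +300.0 mg potassium (running total 300.0 mg).
Take 1 serving of orange: uses 65 kcal, +271.0 mg potassium (running total 571.0 mg).
Take 1 serving of kidney beans: uses 205 kcal, +354.0 mg potassium (running total 925.0 mg).
Take 1.862 servings of salmon: uses 471 kcal, +627.4 mg potassium (running total 1552.4 mg).
Filling greedily by potassium-per-kcal is optimal for one linear limit, giving 1552.4 mg.

1552.4 mg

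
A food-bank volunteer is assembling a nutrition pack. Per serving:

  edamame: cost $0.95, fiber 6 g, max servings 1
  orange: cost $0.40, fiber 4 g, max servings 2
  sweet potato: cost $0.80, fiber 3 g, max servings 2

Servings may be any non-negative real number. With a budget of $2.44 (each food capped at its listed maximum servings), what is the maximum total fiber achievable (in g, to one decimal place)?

16.6 g

Fiber per dollar: orange 10, edamame 6.316, sweet potato 3.75.
Take 2 servings of orange: spends $0.80, +8.0 g fiber (running total 8.0 g).
Take 1 serving of edamame: spends $0.95, +6.0 g fiber (running total 14.0 g).
Take 0.8625 servings of sweet potato: spends $0.69, +2.6 g fiber (running total 16.6 g).
Filling greedily by fiber-per-dollar is optimal for one linear limit, giving 16.6 g.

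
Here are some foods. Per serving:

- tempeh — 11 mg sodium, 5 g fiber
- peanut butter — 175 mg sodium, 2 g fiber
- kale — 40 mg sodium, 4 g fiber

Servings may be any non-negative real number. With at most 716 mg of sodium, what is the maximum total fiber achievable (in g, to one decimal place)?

325.5 g

Fiber per mg sodium: tempeh 0.4545, kale 0.1, peanut butter 0.01143.
With no serving limits, spend the whole sodium allowance on tempeh: 716 mg / 11 mg × 5 g = 325.5 g.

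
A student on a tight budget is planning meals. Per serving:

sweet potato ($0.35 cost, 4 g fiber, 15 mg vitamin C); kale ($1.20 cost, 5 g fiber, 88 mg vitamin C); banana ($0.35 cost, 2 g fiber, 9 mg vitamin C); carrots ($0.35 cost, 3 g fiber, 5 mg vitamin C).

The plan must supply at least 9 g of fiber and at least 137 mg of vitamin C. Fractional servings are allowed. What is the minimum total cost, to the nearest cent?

$1.92

This is a tiny linear program; its minimum lies at a vertex of the feasible set. List the vertices and price them.
sweet potato only: max(9/4, 137/15) = 9.133 servings → $3.20.
kale only: max(9/5, 137/88) = 1.8 servings → $2.16.
banana only: max(9/2, 137/9) = 15.22 servings → $5.33.
carrots only: max(9/3, 137/5) = 27.4 servings → $9.59.
sweet potato + kale with both tight: 0.3863 servings and 1.491 servings → $1.92.
sweet potato + banana: intersection lies outside the first quadrant.
sweet potato + carrots with both targets exact would need a negative amount; discard.
kale + banana with both tight: 1.473 servings and 0.8168 servings → $2.05.
kale + carrots with both tight: 1.531 servings and 0.4477 servings → $1.99.
banana + carrots: intersection lies outside the first quadrant.
The minimum over all feasible corners is $1.92.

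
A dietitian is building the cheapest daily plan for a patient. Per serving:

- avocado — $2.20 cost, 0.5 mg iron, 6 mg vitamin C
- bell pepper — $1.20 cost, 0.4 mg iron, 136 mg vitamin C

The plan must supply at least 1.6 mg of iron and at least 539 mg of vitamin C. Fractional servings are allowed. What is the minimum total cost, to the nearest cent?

An LP optimum is at a vertex; with two nutrient constraints at most two foods are used. Check each candidate.
avocado only: max(1.6/0.5, 539/6) = 89.83 servings → $197.63.
bell pepper only: max(1.6/0.4, 539/136) = 4 servings → $4.80.
avocado + bell pepper with both tight: 0.03049 servings and 3.962 servings → $4.82.
Cheapest feasible corner: $4.80.

$4.80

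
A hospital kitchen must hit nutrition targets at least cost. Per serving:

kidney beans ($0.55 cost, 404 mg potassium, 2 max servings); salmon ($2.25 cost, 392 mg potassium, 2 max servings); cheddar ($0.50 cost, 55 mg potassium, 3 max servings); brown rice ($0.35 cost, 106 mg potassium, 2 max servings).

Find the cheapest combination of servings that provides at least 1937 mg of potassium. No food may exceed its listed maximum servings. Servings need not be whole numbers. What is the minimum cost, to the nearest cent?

Cost per mg of potassium: kidney beans $0.0014, brown rice $0.0033, salmon $0.0057, cheddar $0.0091.
Take 2 servings of kidney beans: +808.0 mg potassium for $1.10 (total $1.10, still need 1129.0 mg).
Take 2 servings of brown rice: +212.0 mg potassium for $0.70 (total $1.80, still need 917.0 mg).
Take 2 servings of salmon: +784.0 mg potassium for $4.50 (total $6.30, still need 133.0 mg).
Take 2.418 servings of cheddar: +133.0 mg potassium for $1.21 (total $7.51, still need 0.0 mg).
Filling from the cheapest source first is optimal under one linear minimum: $7.51.

$7.51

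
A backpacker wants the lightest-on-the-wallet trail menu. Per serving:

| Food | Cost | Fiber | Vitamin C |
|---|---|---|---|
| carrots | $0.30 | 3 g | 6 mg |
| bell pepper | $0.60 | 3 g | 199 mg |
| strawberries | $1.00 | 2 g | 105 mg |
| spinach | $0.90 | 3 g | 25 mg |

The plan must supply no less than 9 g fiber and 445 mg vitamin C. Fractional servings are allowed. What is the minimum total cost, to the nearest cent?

For a min-cost LP with two ≥-constraints, a basic feasible solution has at most two positive variables.
carrots only: max(9/3, 445/6) = 74.17 servings → $22.25.
bell pepper only: max(9/3, 445/199) = 3 servings → $1.80.
strawberries only: max(9/2, 445/105) = 4.5 servings → $4.50.
spinach only: max(9/3, 445/25) = 17.8 servings → $16.02.
carrots + bell pepper with both tight: 0.7876 servings and 2.212 servings → $1.56.
carrots + strawberries with both tight: 0.1815 servings and 4.228 servings → $4.28.
carrots + spinach with both targets exact would need a negative amount; discard.
bell pepper + strawberries: the both-tight solution has a negative serving — not a feasible corner.
bell pepper + spinach with both tight: 2.126 servings and 0.8736 servings → $2.06.
strawberries + spinach with both tight: 4.189 servings and 0.2075 servings → $4.38.
Cheapest feasible corner: $1.56.

$1.56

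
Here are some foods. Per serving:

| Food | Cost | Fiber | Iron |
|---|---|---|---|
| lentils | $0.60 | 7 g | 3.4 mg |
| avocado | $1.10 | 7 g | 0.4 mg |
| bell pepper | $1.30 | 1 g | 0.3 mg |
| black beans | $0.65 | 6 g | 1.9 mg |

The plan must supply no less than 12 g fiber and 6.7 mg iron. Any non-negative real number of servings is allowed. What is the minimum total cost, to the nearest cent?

lentils only: max(12/7, 6.7/3.4) = 1.971 servings → $1.18.
avocado only: max(12/7, 6.7/0.4) = 16.75 servings → $18.43.
bell pepper only: max(12/1, 6.7/0.3) = 22.33 servings → $29.03.
black beans only: max(12/6, 6.7/1.9) = 3.526 servings → $2.29.
lentils + avocado: the both-tight solution has a negative serving — not a feasible corner.
lentils + bell pepper: the both-tight solution has a negative serving — not a feasible corner.
lentils + black beans: the both-tight solution has a negative serving — not a feasible corner.
avocado + bell pepper with both targets exact would need a negative amount; discard.
avocado + black beans: the both-tight solution has a negative serving — not a feasible corner.
bell pepper + black beans: the both-tight solution has a negative serving — not a feasible corner.
So the least-cost plan costs $1.18.

$1.18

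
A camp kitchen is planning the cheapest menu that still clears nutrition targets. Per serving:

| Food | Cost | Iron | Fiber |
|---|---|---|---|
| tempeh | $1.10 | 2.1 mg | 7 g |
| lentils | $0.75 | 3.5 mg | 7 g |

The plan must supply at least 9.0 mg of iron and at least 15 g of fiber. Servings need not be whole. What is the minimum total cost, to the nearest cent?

tempeh only: max(9.0/2.1, 15/7) = 4.286 servings → $4.71.
lentils only: max(9.0/3.5, 15/7) = 2.571 servings → $1.93.
tempeh + lentils: the both-tight solution has a negative serving — not a feasible corner.
Cheapest feasible corner: $1.93.

$1.93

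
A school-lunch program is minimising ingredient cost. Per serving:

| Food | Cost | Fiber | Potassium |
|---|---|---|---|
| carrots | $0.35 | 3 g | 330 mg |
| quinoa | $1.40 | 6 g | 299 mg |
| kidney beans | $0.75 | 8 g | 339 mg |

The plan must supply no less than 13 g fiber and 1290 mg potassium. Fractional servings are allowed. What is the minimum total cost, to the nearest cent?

carrots only: max(13/3, 1290/330) = 4.333 servings → $1.52.
quinoa only: max(13/6, 1290/299) = 4.314 servings → $6.04.
kidney beans only: max(13/8, 1290/339) = 3.805 servings → $2.85.
carrots + quinoa with both tight: 3.558 servings and 0.3878 servings → $1.79.
carrots + kidney beans with both tight: 3.643 servings and 0.2588 servings → $1.47.
quinoa + kidney beans: the both-tight solution has a negative serving — not a feasible corner.
The minimum over all feasible corners is $1.47.

$1.47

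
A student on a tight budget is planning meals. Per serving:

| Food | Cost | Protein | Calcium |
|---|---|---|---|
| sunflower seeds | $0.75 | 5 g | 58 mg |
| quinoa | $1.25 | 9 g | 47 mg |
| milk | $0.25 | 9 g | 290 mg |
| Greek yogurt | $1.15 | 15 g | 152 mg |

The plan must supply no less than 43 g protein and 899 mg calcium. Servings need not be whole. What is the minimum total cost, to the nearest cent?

sunflower seeds only: max(43/5, 899/58) = 15.5 servings → $11.62.
quinoa only: max(43/9, 899/47) = 19.13 servings → $23.91.
milk only: max(43/9, 899/290) = 4.778 servings → $1.19.
Greek yogurt only: max(43/15, 899/152) = 5.914 servings → $6.80.
sunflower seeds + quinoa: intersection lies outside the first quadrant.
sunflower seeds + milk with both tight: 4.719 servings and 2.156 servings → $4.08.
sunflower seeds + Greek yogurt with both targets exact would need a negative amount; discard.
quinoa + milk with both tight: 2.002 servings and 2.775 servings → $3.20.
quinoa + Greek yogurt: the both-tight solution has a negative serving — not a feasible corner.
milk + Greek yogurt with both tight: 2.33 servings and 1.468 servings → $2.27.
Cheapest feasible corner: $1.19.

$1.19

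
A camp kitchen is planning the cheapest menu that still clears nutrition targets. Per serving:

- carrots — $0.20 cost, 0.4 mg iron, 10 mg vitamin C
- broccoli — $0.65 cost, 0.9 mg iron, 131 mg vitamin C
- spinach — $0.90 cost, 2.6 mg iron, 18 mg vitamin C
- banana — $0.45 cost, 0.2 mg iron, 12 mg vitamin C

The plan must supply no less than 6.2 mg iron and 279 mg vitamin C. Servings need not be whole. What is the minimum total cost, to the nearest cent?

$2.79

Check every corner: each single food scaled to meet both minima, and each pair solved so both constraints bind.
carrots only: max(6.2/0.4, 279/10) = 27.9 servings → $5.58.
broccoli only: max(6.2/0.9, 279/131) = 6.889 servings → $4.48.
spinach only: max(6.2/2.6, 279/18) = 15.5 servings → $13.95.
banana only: max(6.2/0.2, 279/12) = 31 servings → $13.95.
carrots + broccoli with both tight: 12.93 servings and 1.143 servings → $3.33.
carrots + spinach: intersection lies outside the first quadrant.
carrots + banana with both tight: 6.643 servings and 17.71 servings → $9.30.
broccoli + spinach with both tight: 1.892 servings and 1.73 servings → $2.79.
broccoli + banana with both targets exact would need a negative amount; discard.
spinach + banana with both tight: 0.6739 servings and 22.24 servings → $10.61.
So the least-cost plan costs $2.79.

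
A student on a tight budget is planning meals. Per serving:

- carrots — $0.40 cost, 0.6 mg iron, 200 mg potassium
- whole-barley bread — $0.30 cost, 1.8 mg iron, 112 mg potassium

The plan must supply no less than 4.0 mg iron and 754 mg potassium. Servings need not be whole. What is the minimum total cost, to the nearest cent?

$1.60

With two linear requirements the optimum uses one or two foods; enumerate the corners.
carrots only: max(4.0/0.6, 754/200) = 6.667 servings → $2.67.
whole-barley bread only: max(4.0/1.8, 754/112) = 6.732 servings → $2.02.
carrots + whole-barley bread with both tight: 3.105 servings and 1.187 servings → $1.60.
The minimum over all feasible corners is $1.60.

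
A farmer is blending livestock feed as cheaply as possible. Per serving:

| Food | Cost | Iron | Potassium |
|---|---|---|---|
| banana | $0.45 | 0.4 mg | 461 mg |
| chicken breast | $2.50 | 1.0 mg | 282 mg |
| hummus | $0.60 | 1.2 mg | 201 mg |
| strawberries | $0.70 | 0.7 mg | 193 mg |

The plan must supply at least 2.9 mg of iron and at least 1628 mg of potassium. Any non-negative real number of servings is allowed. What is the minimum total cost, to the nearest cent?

$2.17

Two binding constraints pin down two serving amounts, so the optimal mix uses at most two foods. The candidates are each food alone (scaled to the tighter of iron/potassium) and each pair with both constraints tight.
banana only: max(2.9/0.4, 1628/461) = 7.25 servings → $3.26.
chicken breast only: max(2.9/1.0, 1628/282) = 5.773 servings → $14.43.
hummus only: max(2.9/1.2, 1628/201) = 8.1 servings → $4.86.
strawberries only: max(2.9/0.7, 1628/193) = 8.435 servings → $5.90.
banana + chicken breast with both tight: 2.327 servings and 1.969 servings → $5.97.
banana + hummus with both tight: 2.899 servings and 1.45 servings → $2.17.
banana + strawberries with both tight: 2.362 servings and 2.793 servings → $3.02.
chicken breast + hummus with both targets exact would need a negative amount; discard.
chicken breast + strawberries with both targets exact would need a negative amount; discard.
hummus + strawberries with both targets exact would need a negative amount; discard.
So the least-cost plan costs $2.17.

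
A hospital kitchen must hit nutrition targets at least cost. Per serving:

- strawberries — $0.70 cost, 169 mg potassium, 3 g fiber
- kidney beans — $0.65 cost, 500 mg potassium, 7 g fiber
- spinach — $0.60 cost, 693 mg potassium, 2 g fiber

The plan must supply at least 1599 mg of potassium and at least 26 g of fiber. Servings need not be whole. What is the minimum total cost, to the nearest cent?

$2.41

strawberries only: max(1599/169, 26/3) = 9.462 servings → $6.62.
kidney beans only: max(1599/500, 26/7) = 3.714 servings → $2.41.
spinach only: max(1599/693, 26/2) = 13 servings → $7.80.
strawberries + kidney beans with both tight: 5.7 servings and 1.271 servings → $4.82.
strawberries + spinach with both tight: 8.512 servings and 0.2315 servings → $6.10.
kidney beans + spinach: intersection lies outside the first quadrant.
Cheapest feasible corner: $2.41.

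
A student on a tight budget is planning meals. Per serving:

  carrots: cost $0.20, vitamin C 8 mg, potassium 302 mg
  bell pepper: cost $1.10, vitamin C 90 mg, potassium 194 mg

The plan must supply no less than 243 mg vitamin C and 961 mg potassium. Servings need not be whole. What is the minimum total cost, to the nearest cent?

$3.13

Compare the cost at each extreme point of the feasible region.
carrots only: max(243/8, 961/302) = 30.38 servings → $6.08.
bell pepper only: max(243/90, 961/194) = 4.954 servings → $5.45.
carrots + bell pepper with both tight: 1.535 servings and 2.564 servings → $3.13.
The minimum over all feasible corners is $3.13.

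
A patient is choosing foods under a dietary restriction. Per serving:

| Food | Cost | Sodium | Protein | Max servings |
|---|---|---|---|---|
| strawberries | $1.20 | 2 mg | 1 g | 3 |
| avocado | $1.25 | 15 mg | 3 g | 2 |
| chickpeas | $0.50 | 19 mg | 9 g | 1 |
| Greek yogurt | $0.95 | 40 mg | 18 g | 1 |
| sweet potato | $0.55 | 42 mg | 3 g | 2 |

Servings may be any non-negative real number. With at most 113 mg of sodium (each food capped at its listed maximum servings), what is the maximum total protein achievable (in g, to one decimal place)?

37.3 g

Protein per mg sodium: strawberries 0.5, chickpeas 0.4737, Greek yogurt 0.45, avocado 0.2, sweet potato 0.07143.
Take 3 servings of strawberries: uses 6 mg sodium, +3.0 g protein (running total 3.0 g).
Take 1 serving of chickpeas: uses 19 mg sodium, +9.0 g protein (running total 12.0 g).
Take 1 serving of Greek yogurt: uses 40 mg sodium, +18.0 g protein (running total 30.0 g).
Take 2 servings of avocado: uses 30 mg sodium, +6.0 g protein (running total 36.0 g).
Take 0.4286 servings of sweet potato: uses 18 mg sodium, +1.3 g protein (running total 37.3 g).
Filling greedily by protein-per-mg sodium is optimal for one linear limit, giving 37.3 g.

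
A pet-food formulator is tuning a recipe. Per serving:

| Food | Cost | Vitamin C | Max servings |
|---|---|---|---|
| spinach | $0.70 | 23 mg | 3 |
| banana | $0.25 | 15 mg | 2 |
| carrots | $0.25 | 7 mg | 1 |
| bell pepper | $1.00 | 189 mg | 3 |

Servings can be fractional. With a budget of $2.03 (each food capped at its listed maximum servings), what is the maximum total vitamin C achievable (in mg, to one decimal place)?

Vitamin C per dollar: bell pepper 189, banana 60, spinach 32.86, carrots 28.
Take 2.03 servings of bell pepper: spends $2.03, +383.7 mg vitamin C (running total 383.7 mg).
Filling greedily by vitamin C-per-dollar is optimal for one linear limit, giving 383.7 mg.

383.7 mg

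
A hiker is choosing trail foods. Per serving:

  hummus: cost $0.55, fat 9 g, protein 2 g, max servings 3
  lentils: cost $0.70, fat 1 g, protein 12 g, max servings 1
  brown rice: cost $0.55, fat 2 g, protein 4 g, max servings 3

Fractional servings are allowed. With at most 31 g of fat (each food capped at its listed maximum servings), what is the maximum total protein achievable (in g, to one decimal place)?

Protein per g fat: lentils 12, brown rice 2, hummus 0.2222.
Take 1 serving of lentils: uses 1 g fat, +12.0 g protein (running total 12.0 g).
Take 3 servings of brown rice: uses 6 g fat, +12.0 g protein (running total 24.0 g).
Take 2.667 servings of hummus: uses 24 g fat, +5.3 g protein (running total 29.3 g).
Greedy by best ratio exhausts the fat allowance optimally: 29.3 g.

29.3 g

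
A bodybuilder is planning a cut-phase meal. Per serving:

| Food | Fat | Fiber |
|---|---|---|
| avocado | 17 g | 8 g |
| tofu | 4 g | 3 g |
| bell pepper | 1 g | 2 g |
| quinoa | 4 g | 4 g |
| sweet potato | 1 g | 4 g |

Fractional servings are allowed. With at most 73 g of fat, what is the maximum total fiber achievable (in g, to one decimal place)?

Fiber per g fat: sweet potato 4, bell pepper 2, quinoa 1, tofu 0.75, avocado 0.4706.
With no serving limits, spend the whole fat allowance on sweet potato: 73 g / 1 g × 4 g = 292.0 g.

292.0 g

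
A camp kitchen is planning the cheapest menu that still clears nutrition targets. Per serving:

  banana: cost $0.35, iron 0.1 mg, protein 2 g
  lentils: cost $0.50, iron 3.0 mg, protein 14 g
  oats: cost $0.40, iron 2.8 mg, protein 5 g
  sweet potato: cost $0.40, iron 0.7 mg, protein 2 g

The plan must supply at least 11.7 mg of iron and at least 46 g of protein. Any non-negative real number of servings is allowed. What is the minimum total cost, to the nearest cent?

A basic optimal solution has at most two foods positive. Try each food alone and each pair with both targets met exactly.
banana only: max(11.7/0.1, 46/2) = 117 servings → $40.95.
lentils only: max(11.7/3.0, 46/14) = 3.9 servings → $1.95.
oats only: max(11.7/2.8, 46/5) = 9.2 servings → $3.68.
sweet potato only: max(11.7/0.7, 46/2) = 23 servings → $9.20.
banana + lentils with both targets exact would need a negative amount; discard.
banana + oats with both tight: 13.78 servings and 3.686 servings → $6.30.
banana + sweet potato with both tight: 7.333 servings and 15.67 servings → $8.83.
lentils + oats with both tight: 2.905 servings and 1.066 servings → $1.88.
lentils + sweet potato with both tight: 2.316 servings and 6.789 servings → $3.87.
oats + sweet potato with both targets exact would need a negative amount; discard.
The minimum over all feasible corners is $1.88.

$1.88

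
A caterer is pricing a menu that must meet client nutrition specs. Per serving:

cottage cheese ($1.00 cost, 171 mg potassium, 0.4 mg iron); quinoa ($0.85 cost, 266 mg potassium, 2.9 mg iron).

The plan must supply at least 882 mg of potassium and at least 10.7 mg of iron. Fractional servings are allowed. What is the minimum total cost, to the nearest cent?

$3.14

This is a tiny linear program; its minimum lies at a vertex of the feasible set. List the vertices and price them.
cottage cheese only: max(882/171, 10.7/0.4) = 26.75 servings → $26.75.
quinoa only: max(882/266, 10.7/2.9) = 3.69 servings → $3.14.
cottage cheese + quinoa: the both-tight solution has a negative serving — not a feasible corner.
So the least-cost plan costs $3.14.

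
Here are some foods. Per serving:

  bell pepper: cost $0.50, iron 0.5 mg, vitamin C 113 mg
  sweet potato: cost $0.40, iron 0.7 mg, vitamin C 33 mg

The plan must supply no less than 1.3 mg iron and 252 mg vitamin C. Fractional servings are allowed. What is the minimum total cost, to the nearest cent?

$1.20

The cheapest plan sits at a corner of the feasible region — with two constraints it uses at most two foods.
bell pepper only: max(1.3/0.5, 252/113) = 2.6 servings → $1.30.
sweet potato only: max(1.3/0.7, 252/33) = 7.636 servings → $3.05.
bell pepper + sweet potato with both tight: 2.133 servings and 0.3339 servings → $1.20.
Cheapest feasible corner: $1.20.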